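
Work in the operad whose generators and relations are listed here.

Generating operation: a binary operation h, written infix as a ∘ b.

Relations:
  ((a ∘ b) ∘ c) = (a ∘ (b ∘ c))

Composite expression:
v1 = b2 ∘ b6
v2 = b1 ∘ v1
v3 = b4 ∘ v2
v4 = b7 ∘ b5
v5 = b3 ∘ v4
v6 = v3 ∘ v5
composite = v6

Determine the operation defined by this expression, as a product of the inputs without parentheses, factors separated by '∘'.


b4 ∘ b1 ∘ b2 ∘ b6 ∘ b3 ∘ b7 ∘ b5

Every regrouping of h is equal, so read the b-inputs in written order.
(b2 ∘ b6) spells out as b2 ∘ b6
(b1 ∘ (b2 ∘ b6)) spells out as b1 ∘ b2 ∘ b6
(b4 ∘ (b1 ∘ (b2 ∘ b6))) spells out as b4 ∘ b1 ∘ b2 ∘ b6
(b7 ∘ b5) spells out as b7 ∘ b5
(b3 ∘ (b7 ∘ b5)) spells out as b3 ∘ b7 ∘ b5
((b4 ∘ (b1 ∘ (b2 ∘ b6))) ∘ (b3 ∘ (b7 ∘ b5))) spells out as b4 ∘ b1 ∘ b2 ∘ b6 ∘ b3 ∘ b7 ∘ b5


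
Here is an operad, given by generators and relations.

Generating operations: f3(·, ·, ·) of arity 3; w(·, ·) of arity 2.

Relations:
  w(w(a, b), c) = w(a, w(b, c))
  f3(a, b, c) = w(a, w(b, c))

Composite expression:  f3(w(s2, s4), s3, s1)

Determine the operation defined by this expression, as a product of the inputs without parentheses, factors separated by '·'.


Associativity of f3 dissolves the nesting; only the s-input order survives.
w(s2, s4) spells out as s2 · s4
f3(w(s2, s4), s3, s1) spells out as s2 · s4 · s3 · s1

s2 · s4 · s3 · s1


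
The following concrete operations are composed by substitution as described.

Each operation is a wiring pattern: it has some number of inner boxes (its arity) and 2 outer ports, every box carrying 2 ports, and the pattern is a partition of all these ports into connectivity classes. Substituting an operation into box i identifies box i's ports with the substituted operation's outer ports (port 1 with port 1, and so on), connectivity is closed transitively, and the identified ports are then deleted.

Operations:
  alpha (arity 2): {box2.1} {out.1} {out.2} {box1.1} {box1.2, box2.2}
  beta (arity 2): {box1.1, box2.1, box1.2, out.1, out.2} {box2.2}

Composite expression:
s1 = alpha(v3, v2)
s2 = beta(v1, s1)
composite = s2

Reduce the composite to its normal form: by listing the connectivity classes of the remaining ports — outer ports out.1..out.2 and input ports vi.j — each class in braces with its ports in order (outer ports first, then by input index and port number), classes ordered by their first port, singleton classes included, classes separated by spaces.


{out.1, out.2, v1.1, v1.2} {v2.1} {v2.2, v3.2} {v3.1}

Connectivity passes through glued beta-boundaries; trace each wire chain.
composing alpha on (v3, v2), with out.j its own outer ports: {out.1} {out.2} {v2.1} {v2.2, v3.2} {v3.1}
composing beta on (v1, v3, v2), with out.j its own outer ports: {out.1, out.2, v1.1, v1.2} {v2.1} {v2.2, v3.2} {v3.1}


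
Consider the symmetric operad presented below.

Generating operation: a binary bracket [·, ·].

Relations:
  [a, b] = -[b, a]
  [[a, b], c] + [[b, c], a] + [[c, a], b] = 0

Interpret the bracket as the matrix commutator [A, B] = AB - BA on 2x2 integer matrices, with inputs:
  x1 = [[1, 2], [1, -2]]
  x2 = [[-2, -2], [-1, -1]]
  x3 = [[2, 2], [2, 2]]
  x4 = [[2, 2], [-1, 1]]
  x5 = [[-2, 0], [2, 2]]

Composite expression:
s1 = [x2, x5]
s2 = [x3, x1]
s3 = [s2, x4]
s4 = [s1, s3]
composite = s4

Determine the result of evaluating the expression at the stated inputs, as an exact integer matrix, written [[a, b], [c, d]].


[[-4, -80], [-56, 4]]

[x2, x5] = [[-4, -8], [6, 4]]
[x3, x1] = [[-2, -6], [6, 2]]
[[x3, x1], x4] = [[-6, -2], [2, 6]]
[[x2, x5], [[x3, x1], x4]] = [[-4, -80], [-56, 4]]


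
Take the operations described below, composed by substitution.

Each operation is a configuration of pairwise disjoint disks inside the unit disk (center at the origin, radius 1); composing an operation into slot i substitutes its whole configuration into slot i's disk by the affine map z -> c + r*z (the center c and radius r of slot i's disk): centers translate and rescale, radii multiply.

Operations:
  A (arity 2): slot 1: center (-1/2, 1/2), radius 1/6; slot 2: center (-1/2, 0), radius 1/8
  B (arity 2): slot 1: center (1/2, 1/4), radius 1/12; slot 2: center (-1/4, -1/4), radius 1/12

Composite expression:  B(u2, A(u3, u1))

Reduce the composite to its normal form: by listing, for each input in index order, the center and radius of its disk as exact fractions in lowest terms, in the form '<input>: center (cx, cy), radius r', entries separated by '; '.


u1: center (-7/24, -1/4), radius 1/96; u2: center (1/2, 1/4), radius 1/12; u3: center (-7/24, -5/24), radius 1/72

Each u-disk chains the slot maps above it in B; radii multiply.
input u2: applying the 1 nested substitution gives center (1/2, 1/4), radius 1/12
input u3: applying the 2 nested substitutions gives center (-7/24, -5/24), radius 1/72
input u1: applying the 2 nested substitutions gives center (-7/24, -1/4), radius 1/96


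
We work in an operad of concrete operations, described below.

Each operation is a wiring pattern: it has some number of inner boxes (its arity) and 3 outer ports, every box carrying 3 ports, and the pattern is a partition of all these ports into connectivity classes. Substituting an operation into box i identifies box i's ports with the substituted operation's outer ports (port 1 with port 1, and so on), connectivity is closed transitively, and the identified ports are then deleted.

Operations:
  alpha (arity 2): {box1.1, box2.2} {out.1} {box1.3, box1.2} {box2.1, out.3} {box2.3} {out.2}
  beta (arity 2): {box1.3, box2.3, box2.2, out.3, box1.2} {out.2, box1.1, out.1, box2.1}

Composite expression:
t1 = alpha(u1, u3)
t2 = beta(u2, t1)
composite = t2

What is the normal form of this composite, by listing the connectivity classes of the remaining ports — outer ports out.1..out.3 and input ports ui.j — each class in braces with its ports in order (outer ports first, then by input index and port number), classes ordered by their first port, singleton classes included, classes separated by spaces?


{out.1, out.2, u2.1} {out.3, u2.2, u2.3, u3.1} {u1.1, u3.2} {u1.2, u1.3} {u3.3}

Reachability decides: close wires over beta-identified ports.
composing alpha on (u1, u3), with out.j its own outer ports: {out.1} {out.2} {out.3, u3.1} {u1.1, u3.2} {u1.2, u1.3} {u3.3}
composing beta on (u2, u1, u3), with out.j its own outer ports: {out.1, out.2, u2.1} {out.3, u2.2, u2.3, u3.1} {u1.1, u3.2} {u1.2, u1.3} {u3.3}


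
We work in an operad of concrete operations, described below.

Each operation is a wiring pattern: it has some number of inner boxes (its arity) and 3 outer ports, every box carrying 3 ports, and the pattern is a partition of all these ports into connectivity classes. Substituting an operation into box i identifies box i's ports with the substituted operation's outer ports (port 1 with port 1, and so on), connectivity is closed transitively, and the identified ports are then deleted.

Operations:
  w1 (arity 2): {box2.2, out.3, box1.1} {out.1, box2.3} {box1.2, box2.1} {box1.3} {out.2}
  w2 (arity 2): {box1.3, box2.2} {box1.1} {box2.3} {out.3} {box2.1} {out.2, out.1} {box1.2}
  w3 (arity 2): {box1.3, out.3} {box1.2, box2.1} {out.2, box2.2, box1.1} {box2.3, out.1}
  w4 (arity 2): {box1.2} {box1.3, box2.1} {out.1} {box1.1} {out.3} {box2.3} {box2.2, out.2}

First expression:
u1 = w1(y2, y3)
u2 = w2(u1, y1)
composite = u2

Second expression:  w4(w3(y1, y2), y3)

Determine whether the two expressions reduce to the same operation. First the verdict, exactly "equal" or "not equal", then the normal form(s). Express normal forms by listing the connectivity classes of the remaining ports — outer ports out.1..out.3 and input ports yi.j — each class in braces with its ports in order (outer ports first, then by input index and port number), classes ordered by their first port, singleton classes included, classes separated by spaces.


not equal — first {out.1, out.2} {out.3} {y1.1} {y1.2, y2.1, y3.2} {y1.3} {y2.2, y3.1} {y2.3} {y3.3}, second {out.1} {out.2, y3.2} {out.3} {y1.1, y2.2} {y1.2, y2.1} {y1.3, y3.1} {y2.3} {y3.3}


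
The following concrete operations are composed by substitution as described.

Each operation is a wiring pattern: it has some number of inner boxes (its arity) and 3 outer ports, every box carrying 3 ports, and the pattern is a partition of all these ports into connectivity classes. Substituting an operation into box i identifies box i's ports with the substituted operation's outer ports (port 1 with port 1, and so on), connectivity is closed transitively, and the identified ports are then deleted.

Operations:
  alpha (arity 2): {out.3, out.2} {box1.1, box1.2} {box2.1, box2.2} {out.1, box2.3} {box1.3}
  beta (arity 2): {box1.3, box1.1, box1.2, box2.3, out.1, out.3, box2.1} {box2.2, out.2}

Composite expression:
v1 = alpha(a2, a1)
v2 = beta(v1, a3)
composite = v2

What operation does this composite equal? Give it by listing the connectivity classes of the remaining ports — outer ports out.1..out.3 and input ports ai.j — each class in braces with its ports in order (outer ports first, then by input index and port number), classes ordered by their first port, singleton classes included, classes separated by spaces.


{out.1, out.3, a1.3, a3.1, a3.3} {out.2, a3.2} {a1.1, a1.2} {a2.1, a2.2} {a2.3}

Reachability decides: close wires over beta-identified ports.
alpha over (a2, a1) gives {out.1, a1.3} {out.2, out.3} {a1.1, a1.2} {a2.1, a2.2} {a2.3}, out.j being that stage's outer ports
beta over (a2, a1, a3) gives {out.1, out.3, a1.3, a3.1, a3.3} {out.2, a3.2} {a1.1, a1.2} {a2.1, a2.2} {a2.3}, out.j being that stage's outer ports


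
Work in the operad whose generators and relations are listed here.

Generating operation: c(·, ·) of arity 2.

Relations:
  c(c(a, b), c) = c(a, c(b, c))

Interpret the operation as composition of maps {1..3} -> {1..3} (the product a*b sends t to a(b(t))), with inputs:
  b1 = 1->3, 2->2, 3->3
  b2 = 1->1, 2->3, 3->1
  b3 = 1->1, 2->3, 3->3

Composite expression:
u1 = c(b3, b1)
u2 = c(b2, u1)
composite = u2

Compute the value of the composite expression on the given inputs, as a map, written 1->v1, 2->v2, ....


1->1, 2->1, 3->1

c(b3, b1) = 1->3, 2->3, 3->3
c(b2, c(b3, b1)) = 1->1, 2->1, 3->1


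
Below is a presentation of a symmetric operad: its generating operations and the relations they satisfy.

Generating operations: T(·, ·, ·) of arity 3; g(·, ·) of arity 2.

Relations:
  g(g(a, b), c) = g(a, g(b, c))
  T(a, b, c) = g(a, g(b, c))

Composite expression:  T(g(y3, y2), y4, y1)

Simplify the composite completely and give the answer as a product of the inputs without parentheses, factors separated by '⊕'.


y3 ⊕ y2 ⊕ y4 ⊕ y1

Associativity of T dissolves the nesting; only the y-input order survives.
g(y3, y2) reduces to y3 ⊕ y2
T(g(y3, y2), y4, y1) reduces to y3 ⊕ y2 ⊕ y4 ⊕ y1


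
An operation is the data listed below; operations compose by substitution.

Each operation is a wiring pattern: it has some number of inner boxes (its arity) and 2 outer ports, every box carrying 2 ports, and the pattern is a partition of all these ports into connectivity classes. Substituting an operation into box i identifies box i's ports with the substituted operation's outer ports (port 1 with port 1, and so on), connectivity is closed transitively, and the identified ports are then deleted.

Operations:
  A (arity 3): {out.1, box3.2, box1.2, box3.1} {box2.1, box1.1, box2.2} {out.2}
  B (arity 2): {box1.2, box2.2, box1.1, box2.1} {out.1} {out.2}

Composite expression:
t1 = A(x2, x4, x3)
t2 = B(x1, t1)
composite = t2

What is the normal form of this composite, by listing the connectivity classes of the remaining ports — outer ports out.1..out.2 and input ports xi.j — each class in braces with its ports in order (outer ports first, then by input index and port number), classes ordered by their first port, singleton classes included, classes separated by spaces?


{out.1} {out.2} {x1.1, x1.2, x2.2, x3.1, x3.2} {x2.1, x4.1, x4.2}

Treat the ports identified at B as solder joints: merge, then drop.
after A, the pattern on (x2, x4, x3) reads {out.1, x2.2, x3.1, x3.2} {out.2} {x2.1, x4.1, x4.2} (out.j = its outer ports)
after B, the pattern on (x1, x2, x4, x3) reads {out.1} {out.2} {x1.1, x1.2, x2.2, x3.1, x3.2} {x2.1, x4.1, x4.2} (out.j = its outer ports)


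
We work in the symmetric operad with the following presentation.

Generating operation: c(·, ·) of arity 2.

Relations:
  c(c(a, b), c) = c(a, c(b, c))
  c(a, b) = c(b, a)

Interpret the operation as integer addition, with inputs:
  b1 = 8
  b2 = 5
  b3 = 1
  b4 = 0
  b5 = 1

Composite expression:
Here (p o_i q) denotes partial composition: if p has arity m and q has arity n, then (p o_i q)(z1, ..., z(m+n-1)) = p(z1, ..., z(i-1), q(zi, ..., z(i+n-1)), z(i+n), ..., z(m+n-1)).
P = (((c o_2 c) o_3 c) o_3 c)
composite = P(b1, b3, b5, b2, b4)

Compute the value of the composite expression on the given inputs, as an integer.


15

c(b5, b2) = 6
c(c(b5, b2), b4) = 6
c(b3, c(c(b5, b2), b4)) = 7
c(b1, c(b3, c(c(b5, b2), b4))) = 15


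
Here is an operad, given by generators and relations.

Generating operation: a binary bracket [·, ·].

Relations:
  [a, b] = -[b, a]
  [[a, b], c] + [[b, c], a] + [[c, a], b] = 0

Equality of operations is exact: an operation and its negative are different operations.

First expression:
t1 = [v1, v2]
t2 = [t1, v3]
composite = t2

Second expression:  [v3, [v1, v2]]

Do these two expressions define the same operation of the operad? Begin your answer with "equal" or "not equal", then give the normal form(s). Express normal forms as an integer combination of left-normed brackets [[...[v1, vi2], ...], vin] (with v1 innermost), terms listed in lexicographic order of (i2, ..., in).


The first expression, normalized: [[v1, v2], v3]
The second expression, normalized: -[[v1, v2], v3]
The forms do not match — not equal.

not equal — first [[v1, v2], v3], second -[[v1, v2], v3]


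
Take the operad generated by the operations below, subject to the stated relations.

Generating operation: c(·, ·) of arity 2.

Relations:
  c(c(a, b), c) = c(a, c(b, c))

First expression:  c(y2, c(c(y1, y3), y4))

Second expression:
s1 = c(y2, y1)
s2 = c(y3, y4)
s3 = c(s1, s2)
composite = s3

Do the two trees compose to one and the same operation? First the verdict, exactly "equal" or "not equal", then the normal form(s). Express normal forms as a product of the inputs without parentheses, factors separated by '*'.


Normal form of the first expression: y2 * y1 * y3 * y4
Normal form of the second expression: y2 * y1 * y3 * y4
Both agree, so they are equal.

equal; both compose to y2 * y1 * y3 * y4


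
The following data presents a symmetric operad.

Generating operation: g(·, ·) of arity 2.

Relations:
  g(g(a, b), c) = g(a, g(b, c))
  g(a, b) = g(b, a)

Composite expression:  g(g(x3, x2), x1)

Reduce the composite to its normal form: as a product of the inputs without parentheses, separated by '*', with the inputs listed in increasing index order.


x1 * x2 * x3


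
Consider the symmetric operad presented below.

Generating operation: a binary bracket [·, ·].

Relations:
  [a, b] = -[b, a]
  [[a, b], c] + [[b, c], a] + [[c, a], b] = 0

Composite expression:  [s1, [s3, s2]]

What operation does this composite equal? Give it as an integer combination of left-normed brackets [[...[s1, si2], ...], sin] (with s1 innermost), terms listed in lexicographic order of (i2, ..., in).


-[[s1, s2], s3] + [[s1, s3], s2]

Left-normed coefficients sit on the s1-initial expansion words.
Composite bracket: [s1, [s3, s2]]
Each bracket splits as ab - ba, giving 4 signed words (2^2 = 4).
Only words starting with s1 matter:
  s1s2s3 appears with sign -1, giving the term -[[s1, s2], s3]
  s1s3s2 appears with sign +1, giving the term +[[s1, s3], s2]


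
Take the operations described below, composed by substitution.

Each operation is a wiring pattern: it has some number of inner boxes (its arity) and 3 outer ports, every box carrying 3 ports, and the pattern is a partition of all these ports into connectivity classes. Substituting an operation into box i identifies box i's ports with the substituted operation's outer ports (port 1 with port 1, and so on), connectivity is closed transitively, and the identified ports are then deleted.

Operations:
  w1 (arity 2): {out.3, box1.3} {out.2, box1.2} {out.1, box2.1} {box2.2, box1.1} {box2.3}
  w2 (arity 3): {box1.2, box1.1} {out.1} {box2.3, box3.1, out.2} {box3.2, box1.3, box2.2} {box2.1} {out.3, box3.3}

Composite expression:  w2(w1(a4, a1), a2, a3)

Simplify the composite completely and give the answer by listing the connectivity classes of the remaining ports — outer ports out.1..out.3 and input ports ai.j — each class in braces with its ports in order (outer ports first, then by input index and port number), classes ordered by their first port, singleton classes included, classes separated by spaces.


{out.1} {out.2, a2.3, a3.1} {out.3, a3.3} {a1.1, a4.2} {a1.2, a4.1} {a1.3} {a2.1} {a2.2, a3.2, a4.3}

Reachability decides: close wires over w2-identified ports.
the subtree at w1 composes to {out.1, a1.1} {out.2, a4.2} {out.3, a4.3} {a1.2, a4.1} {a1.3} on (a4, a1); out.j = own outer ports
the subtree at w2 composes to {out.1} {out.2, a2.3, a3.1} {out.3, a3.3} {a1.1, a4.2} {a1.2, a4.1} {a1.3} {a2.1} {a2.2, a3.2, a4.3} on (a4, a1, a2, a3); out.j = own outer ports


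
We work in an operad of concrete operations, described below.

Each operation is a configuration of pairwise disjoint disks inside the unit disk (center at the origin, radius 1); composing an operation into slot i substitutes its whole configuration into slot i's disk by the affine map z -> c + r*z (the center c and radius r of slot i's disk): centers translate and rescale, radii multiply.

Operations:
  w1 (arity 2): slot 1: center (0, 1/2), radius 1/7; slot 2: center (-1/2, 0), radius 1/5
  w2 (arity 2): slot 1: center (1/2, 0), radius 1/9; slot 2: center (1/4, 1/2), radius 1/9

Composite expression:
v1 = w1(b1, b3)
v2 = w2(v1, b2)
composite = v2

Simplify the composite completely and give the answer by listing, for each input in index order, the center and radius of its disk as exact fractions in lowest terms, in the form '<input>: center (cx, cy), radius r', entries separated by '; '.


b1: center (1/2, 1/18), radius 1/63; b2: center (1/4, 1/2), radius 1/9; b3: center (4/9, 0), radius 1/45

Nesting under w2 composes maps z -> c + r*z down each b-path.
input b1: applying the 2 nested substitutions gives center (1/2, 1/18), radius 1/63
input b3: applying the 2 nested substitutions gives center (4/9, 0), radius 1/45
input b2: applying the 1 nested substitution gives center (1/4, 1/2), radius 1/9


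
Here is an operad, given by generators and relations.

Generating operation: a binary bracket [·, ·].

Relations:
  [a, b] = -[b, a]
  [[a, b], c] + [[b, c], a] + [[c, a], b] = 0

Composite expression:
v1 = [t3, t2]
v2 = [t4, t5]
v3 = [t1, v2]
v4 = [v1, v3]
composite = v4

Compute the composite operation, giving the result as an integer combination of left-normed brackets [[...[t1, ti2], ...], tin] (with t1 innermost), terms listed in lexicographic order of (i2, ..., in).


[[[[t1, t4], t5], t2], t3] - [[[[t1, t4], t5], t3], t2] - [[[[t1, t5], t4], t2], t3] + [[[[t1, t5], t4], t3], t2]

In the tensor algebra, words opening t1 carry the t1-anchored form.
Composite bracket: [[t3, t2], [t1, [t4, t5]]]
Each bracket splits as ab - ba, giving 16 signed words (2^4 = 16).
Words beginning with t1 determine it all:
  from t1t4t5t2t3, sign +1: term +[[[[t1, t4], t5], t2], t3]
  from t1t4t5t3t2, sign -1: term -[[[[t1, t4], t5], t3], t2]
  from t1t5t4t2t3, sign -1: term -[[[[t1, t5], t4], t2], t3]
  from t1t5t4t3t2, sign +1: term +[[[[t1, t5], t4], t3], t2]


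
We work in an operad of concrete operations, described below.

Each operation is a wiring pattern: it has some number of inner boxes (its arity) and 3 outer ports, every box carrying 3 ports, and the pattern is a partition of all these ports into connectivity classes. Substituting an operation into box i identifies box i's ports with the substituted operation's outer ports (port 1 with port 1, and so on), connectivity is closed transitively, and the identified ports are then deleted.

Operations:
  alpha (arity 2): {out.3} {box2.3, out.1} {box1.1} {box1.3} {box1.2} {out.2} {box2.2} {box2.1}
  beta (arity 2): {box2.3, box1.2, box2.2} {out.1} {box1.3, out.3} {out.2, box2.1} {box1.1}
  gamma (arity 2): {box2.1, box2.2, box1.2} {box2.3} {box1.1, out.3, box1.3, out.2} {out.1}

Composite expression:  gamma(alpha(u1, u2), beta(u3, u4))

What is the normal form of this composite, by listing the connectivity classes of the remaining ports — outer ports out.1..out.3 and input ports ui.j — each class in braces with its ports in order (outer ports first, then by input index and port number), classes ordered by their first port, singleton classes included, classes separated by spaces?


Two ports join when wires chain via gamma-identified ports.
after alpha, the pattern on (u1, u2) reads {out.1, u2.3} {out.2} {out.3} {u1.1} {u1.2} {u1.3} {u2.1} {u2.2} (out.j = its outer ports)
after beta, the pattern on (u3, u4) reads {out.1} {out.2, u4.1} {out.3, u3.3} {u3.1} {u3.2, u4.2, u4.3} (out.j = its outer ports)
after gamma, the pattern on (u1, u2, u3, u4) reads {out.1} {out.2, out.3, u2.3} {u1.1} {u1.2} {u1.3} {u2.1} {u2.2} {u3.1} {u3.2, u4.2, u4.3} {u3.3} {u4.1} (out.j = its outer ports)

{out.1} {out.2, out.3, u2.3} {u1.1} {u1.2} {u1.3} {u2.1} {u2.2} {u3.1} {u3.2, u4.2, u4.3} {u3.3} {u4.1}


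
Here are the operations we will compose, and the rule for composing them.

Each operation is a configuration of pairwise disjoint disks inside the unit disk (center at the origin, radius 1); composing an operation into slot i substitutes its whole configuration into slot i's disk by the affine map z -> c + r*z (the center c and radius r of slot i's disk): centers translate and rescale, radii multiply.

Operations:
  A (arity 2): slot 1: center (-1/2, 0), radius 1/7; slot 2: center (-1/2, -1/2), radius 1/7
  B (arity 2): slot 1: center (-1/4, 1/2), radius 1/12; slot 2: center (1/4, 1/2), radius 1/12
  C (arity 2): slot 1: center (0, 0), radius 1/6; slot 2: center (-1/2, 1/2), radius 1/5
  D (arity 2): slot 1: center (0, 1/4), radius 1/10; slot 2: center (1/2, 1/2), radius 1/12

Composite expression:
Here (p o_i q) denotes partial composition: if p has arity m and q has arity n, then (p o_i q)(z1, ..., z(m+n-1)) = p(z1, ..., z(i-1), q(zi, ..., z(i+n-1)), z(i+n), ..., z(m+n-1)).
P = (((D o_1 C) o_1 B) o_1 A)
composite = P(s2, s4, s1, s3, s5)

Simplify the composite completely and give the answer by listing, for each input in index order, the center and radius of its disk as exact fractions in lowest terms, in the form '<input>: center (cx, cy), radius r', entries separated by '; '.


Nesting under D composes maps z -> c + r*z down each s-path.
s2 passes through 4 substitutions, ending at center (-7/1440, 31/120), radius 1/5040
s4 passes through 4 substitutions, ending at center (-7/1440, 371/1440), radius 1/5040
s1 passes through 3 substitutions, ending at center (1/240, 31/120), radius 1/720
s3 passes through 2 substitutions, ending at center (-1/20, 3/10), radius 1/50
s5 passes through 1 substitution, ending at center (1/2, 1/2), radius 1/12

s1: center (1/240, 31/120), radius 1/720; s2: center (-7/1440, 31/120), radius 1/5040; s3: center (-1/20, 3/10), radius 1/50; s4: center (-7/1440, 371/1440), radius 1/5040; s5: center (1/2, 1/2), radius 1/12


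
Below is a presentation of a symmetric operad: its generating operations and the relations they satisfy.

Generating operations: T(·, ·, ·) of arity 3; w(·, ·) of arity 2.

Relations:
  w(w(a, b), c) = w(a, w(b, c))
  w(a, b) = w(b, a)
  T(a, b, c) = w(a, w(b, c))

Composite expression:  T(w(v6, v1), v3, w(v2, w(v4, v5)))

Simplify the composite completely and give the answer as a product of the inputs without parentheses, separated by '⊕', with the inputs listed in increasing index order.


v1 ⊕ v2 ⊕ v3 ⊕ v4 ⊕ v5 ⊕ v6

Both nesting and order wash out for T; what remains is which v's occur.
w(v6, v1) unparenthesizes to v6 ⊕ v1
w(v4, v5) unparenthesizes to v4 ⊕ v5
w(v2, w(v4, v5)) unparenthesizes to v2 ⊕ v4 ⊕ v5
T(w(v6, v1), v3, w(v2, w(v4, v5))) unparenthesizes to v6 ⊕ v1 ⊕ v3 ⊕ v2 ⊕ v4 ⊕ v5
the factors in increasing index order: v1 ⊕ v2 ⊕ v3 ⊕ v4 ⊕ v5 ⊕ v6


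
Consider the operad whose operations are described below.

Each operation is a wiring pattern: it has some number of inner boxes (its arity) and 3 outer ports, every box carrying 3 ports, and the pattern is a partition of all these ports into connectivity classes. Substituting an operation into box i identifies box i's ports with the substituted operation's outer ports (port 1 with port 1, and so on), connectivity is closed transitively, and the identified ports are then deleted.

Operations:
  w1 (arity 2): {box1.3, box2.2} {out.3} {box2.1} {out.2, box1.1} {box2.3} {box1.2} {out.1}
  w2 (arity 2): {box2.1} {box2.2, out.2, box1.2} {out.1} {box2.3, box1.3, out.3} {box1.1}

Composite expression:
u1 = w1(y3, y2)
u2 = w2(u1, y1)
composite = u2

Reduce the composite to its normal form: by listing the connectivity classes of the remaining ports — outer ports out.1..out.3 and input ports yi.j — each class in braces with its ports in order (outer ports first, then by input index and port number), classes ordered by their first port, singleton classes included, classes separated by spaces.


{out.1} {out.2, y1.2, y3.1} {out.3, y1.3} {y1.1} {y2.1} {y2.2, y3.3} {y2.3} {y3.2}

After gluing at w2, chains via deleted ports link the y-ports.
after w1, the pattern on (y3, y2) reads {out.1} {out.2, y3.1} {out.3} {y2.1} {y2.2, y3.3} {y2.3} {y3.2} (out.j = its outer ports)
after w2, the pattern on (y3, y2, y1) reads {out.1} {out.2, y1.2, y3.1} {out.3, y1.3} {y1.1} {y2.1} {y2.2, y3.3} {y2.3} {y3.2} (out.j = its outer ports)


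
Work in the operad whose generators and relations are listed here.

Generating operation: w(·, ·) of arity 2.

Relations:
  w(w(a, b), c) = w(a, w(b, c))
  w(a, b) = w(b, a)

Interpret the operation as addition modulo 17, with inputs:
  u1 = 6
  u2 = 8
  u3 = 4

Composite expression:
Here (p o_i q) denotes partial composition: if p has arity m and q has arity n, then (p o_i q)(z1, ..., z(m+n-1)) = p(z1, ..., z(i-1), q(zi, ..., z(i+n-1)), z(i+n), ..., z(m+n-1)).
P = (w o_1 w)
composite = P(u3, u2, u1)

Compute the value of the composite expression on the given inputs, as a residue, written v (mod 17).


w(u3, u2) = 12
w(w(u3, u2), u1) = 1

1 (mod 17)


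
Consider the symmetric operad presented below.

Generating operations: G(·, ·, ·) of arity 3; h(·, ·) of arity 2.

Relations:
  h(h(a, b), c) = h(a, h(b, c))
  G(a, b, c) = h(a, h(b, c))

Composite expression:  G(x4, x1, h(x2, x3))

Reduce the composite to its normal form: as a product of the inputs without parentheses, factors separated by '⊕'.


x4 ⊕ x1 ⊕ x2 ⊕ x3

Associativity of G dissolves the nesting; only the x-input order survives.
h(x2, x3) reduces to x2 ⊕ x3
G(x4, x1, h(x2, x3)) reduces to x4 ⊕ x1 ⊕ x2 ⊕ x3


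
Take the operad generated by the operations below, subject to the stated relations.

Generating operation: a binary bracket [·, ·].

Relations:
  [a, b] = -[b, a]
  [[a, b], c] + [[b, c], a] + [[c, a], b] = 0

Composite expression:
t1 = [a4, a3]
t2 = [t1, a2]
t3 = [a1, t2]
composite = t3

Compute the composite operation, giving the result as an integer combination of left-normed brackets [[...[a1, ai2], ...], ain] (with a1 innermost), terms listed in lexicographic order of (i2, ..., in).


A multilinear Lie element is pinned by a1-initial words (a1 innermost).
Composite bracket: [a1, [[a4, a3], a2]]
Under [a, b] = ab - ba we get 8 signed associative words (2^3 = 8).
Words beginning with a1 determine it all:
  sign of a1a2a3a4 is +1, so it contributes +[[[a1, a2], a3], a4]
  sign of a1a2a4a3 is -1, so it contributes -[[[a1, a2], a4], a3]
  sign of a1a3a4a2 is -1, so it contributes -[[[a1, a3], a4], a2]
  sign of a1a4a3a2 is +1, so it contributes +[[[a1, a4], a3], a2]

[[[a1, a2], a3], a4] - [[[a1, a2], a4], a3] - [[[a1, a3], a4], a2] + [[[a1, a4], a3], a2]


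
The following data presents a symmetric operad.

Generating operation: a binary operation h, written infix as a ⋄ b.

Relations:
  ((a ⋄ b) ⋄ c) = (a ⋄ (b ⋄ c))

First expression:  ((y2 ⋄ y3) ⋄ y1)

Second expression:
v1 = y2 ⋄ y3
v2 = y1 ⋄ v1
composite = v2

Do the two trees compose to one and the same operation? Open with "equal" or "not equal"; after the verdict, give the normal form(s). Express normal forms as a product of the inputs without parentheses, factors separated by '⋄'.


Normal form of the first expression: y2 ⋄ y3 ⋄ y1
Normal form of the second expression: y1 ⋄ y2 ⋄ y3
The forms do not match — not equal.

not equal; first: y2 ⋄ y3 ⋄ y1; second: y1 ⋄ y2 ⋄ y3


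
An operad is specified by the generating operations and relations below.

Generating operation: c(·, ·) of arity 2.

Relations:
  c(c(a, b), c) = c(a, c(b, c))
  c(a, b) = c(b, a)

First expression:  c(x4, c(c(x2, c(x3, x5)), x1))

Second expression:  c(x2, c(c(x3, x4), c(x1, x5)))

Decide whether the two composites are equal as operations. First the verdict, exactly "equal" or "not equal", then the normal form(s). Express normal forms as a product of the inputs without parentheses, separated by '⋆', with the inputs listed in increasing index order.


equal: each reduces to x1 ⋆ x2 ⋆ x3 ⋆ x4 ⋆ x5

In normal form, the first expression is x1 ⋆ x2 ⋆ x3 ⋆ x4 ⋆ x5
In normal form, the second expression is x1 ⋆ x2 ⋆ x3 ⋆ x4 ⋆ x5
Both agree, so they are equal.


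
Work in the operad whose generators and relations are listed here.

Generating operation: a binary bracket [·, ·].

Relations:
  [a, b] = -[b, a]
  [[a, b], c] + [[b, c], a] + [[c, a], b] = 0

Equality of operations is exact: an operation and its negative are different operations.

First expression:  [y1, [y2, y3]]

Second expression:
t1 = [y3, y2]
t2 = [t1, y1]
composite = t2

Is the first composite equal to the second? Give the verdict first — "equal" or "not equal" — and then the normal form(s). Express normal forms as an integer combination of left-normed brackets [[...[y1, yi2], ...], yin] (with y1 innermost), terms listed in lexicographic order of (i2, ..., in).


equal; the common form is [[y1, y2], y3] - [[y1, y3], y2]


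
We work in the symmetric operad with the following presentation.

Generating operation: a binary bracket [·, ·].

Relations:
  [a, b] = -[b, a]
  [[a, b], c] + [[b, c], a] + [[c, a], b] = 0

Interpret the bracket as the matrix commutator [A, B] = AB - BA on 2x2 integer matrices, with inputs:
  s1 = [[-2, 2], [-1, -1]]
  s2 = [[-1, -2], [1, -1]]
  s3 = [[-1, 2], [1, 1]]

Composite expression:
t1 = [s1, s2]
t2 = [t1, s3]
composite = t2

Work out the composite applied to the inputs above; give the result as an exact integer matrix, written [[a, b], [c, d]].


[[0, 4], [-2, 0]]

[s1, s2] = [[0, 2], [1, 0]]
[[s1, s2], s3] = [[0, 4], [-2, 0]]


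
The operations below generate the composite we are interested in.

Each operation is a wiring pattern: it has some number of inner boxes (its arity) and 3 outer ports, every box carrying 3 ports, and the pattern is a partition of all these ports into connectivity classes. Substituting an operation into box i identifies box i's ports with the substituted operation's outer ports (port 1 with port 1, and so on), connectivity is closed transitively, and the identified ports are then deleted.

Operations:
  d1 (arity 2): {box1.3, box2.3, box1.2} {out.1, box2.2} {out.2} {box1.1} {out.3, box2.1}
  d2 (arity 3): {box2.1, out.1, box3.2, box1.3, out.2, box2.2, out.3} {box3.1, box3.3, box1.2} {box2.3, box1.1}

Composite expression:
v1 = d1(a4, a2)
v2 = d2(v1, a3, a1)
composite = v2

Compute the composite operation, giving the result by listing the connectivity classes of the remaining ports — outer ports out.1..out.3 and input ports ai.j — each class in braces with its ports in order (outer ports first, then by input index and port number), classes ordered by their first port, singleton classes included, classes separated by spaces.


{out.1, out.2, out.3, a1.2, a2.1, a3.1, a3.2} {a1.1, a1.3} {a2.2, a3.3} {a2.3, a4.2, a4.3} {a4.1}

Connectivity passes through glued d2-boundaries; trace each wire chain.
stage d1: inputs (a4, a2), connectivity {out.1, a2.2} {out.2} {out.3, a2.1} {a2.3, a4.2, a4.3} {a4.1}, out.j its boundary
stage d2: inputs (a4, a2, a3, a1), connectivity {out.1, out.2, out.3, a1.2, a2.1, a3.1, a3.2} {a1.1, a1.3} {a2.2, a3.3} {a2.3, a4.2, a4.3} {a4.1}, out.j its boundary


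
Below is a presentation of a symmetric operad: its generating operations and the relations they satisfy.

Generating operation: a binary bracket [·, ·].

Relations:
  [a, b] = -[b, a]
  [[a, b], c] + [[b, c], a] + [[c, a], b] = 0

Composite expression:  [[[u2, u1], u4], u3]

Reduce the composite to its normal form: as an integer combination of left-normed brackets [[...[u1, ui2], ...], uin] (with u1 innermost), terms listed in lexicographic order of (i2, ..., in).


-[[[u1, u2], u4], u3]

Skip Jacobi rewriting: expand, keep u1-initial words, read off terms.
Composite bracket: [[[u2, u1], u4], u3]
Full expansion: 8 signed words from ab - ba (2^3 = 8).
Coefficients come from the u1-initial words:
  sign of u1u2u4u3 is -1, so it contributes -[[[u1, u2], u4], u3]


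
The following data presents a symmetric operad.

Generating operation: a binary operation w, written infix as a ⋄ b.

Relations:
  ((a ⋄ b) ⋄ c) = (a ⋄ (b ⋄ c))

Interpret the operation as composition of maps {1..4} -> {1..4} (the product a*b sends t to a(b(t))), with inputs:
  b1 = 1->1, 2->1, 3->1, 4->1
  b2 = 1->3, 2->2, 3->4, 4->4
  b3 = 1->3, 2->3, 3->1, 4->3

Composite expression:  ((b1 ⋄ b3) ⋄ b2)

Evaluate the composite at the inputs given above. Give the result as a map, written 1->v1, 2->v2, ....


1->1, 2->1, 3->1, 4->1

(b1 ⋄ b3) = 1->1, 2->1, 3->1, 4->1
((b1 ⋄ b3) ⋄ b2) = 1->1, 2->1, 3->1, 4->1


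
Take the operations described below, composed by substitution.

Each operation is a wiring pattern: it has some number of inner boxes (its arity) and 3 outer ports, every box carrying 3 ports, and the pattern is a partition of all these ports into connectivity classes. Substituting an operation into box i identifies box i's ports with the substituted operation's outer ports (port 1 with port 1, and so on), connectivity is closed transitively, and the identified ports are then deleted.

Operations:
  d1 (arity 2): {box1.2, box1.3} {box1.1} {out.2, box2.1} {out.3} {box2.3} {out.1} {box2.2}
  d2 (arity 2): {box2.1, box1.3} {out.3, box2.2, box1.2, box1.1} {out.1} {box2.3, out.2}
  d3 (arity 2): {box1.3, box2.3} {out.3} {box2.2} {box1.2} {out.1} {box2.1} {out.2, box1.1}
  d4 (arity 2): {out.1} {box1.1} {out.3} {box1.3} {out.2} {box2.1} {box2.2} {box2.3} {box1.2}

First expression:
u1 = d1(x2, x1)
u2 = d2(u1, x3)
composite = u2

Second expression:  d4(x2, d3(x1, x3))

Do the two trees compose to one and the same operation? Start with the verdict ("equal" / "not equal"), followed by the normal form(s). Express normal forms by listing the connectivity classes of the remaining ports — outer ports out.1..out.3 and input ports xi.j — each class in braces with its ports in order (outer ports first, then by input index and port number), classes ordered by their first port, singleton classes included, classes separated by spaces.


not equal — first {out.1} {out.2, x3.3} {out.3, x1.1, x3.2} {x1.2} {x1.3} {x2.1} {x2.2, x2.3} {x3.1}, second {out.1} {out.2} {out.3} {x1.1} {x1.2} {x1.3, x3.3} {x2.1} {x2.2} {x2.3} {x3.1} {x3.2}


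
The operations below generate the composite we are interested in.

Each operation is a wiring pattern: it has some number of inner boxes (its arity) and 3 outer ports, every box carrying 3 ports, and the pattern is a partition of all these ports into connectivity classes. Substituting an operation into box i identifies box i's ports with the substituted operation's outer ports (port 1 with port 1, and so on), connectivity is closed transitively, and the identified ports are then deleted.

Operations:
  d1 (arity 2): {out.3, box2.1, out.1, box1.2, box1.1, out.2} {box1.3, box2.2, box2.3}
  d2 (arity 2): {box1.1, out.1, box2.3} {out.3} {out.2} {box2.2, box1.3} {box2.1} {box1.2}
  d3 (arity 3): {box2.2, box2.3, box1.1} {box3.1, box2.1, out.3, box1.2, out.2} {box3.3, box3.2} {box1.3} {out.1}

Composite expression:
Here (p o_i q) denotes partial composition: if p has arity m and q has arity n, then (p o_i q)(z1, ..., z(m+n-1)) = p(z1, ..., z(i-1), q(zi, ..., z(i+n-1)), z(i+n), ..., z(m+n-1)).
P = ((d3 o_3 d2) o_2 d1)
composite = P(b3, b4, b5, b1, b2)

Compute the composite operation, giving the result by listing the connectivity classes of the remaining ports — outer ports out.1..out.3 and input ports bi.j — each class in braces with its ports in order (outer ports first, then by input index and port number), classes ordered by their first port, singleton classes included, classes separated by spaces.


{out.1} {out.2, out.3, b1.1, b2.3, b3.1, b3.2, b4.1, b4.2, b5.1} {b1.2} {b1.3, b2.2} {b2.1} {b3.3} {b4.3, b5.2, b5.3}

Treat the ports identified at d3 as solder joints: merge, then drop.
composing d1 on (b4, b5), with out.j its own outer ports: {out.1, out.2, out.3, b4.1, b4.2, b5.1} {b4.3, b5.2, b5.3}
composing d2 on (b1, b2), with out.j its own outer ports: {out.1, b1.1, b2.3} {out.2} {out.3} {b1.2} {b1.3, b2.2} {b2.1}
composing d3 on (b3, b4, b5, b1, b2), with out.j its own outer ports: {out.1} {out.2, out.3, b1.1, b2.3, b3.1, b3.2, b4.1, b4.2, b5.1} {b1.2} {b1.3, b2.2} {b2.1} {b3.3} {b4.3, b5.2, b5.3}


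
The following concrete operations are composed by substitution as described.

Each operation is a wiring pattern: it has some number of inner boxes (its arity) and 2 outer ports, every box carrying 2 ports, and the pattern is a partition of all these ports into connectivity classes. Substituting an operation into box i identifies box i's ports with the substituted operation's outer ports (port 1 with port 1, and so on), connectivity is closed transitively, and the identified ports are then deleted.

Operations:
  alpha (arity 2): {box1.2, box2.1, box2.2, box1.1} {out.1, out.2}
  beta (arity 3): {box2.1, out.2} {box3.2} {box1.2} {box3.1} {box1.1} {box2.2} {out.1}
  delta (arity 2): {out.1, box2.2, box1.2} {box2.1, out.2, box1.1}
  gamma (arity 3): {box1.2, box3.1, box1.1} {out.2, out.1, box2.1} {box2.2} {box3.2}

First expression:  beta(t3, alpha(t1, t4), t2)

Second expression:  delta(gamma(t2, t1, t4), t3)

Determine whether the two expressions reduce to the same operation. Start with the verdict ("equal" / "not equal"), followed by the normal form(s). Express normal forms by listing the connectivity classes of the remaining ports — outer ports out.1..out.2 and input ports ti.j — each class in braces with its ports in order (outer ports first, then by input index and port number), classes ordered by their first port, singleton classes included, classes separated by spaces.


not equal — first {out.1} {out.2} {t1.1, t1.2, t4.1, t4.2} {t2.1} {t2.2} {t3.1} {t3.2}, second {out.1, out.2, t1.1, t3.1, t3.2} {t1.2} {t2.1, t2.2, t4.1} {t4.2}

In normal form, the first expression is {out.1} {out.2} {t1.1, t1.2, t4.1, t4.2} {t2.1} {t2.2} {t3.1} {t3.2}
In normal form, the second expression is {out.1, out.2, t1.1, t3.1, t3.2} {t1.2} {t2.1, t2.2, t4.1} {t4.2}
Different reductions; not equal.


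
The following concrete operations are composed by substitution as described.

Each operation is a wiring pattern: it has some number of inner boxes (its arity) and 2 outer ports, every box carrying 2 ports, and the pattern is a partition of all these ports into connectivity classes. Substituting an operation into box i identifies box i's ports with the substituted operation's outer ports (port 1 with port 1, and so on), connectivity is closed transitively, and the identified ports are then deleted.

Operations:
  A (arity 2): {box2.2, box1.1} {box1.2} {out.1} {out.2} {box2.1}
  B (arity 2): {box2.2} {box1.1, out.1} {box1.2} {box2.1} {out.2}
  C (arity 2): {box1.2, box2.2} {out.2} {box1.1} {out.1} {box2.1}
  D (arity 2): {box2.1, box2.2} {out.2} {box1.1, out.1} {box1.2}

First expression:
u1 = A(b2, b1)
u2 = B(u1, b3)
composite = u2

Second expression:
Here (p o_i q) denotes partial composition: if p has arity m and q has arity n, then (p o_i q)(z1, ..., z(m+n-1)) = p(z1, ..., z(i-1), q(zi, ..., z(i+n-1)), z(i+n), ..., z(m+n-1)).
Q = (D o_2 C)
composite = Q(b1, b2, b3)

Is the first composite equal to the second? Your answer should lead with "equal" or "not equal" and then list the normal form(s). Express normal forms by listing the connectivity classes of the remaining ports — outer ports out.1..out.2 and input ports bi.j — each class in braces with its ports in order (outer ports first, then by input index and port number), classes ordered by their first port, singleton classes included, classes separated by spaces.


not equal; the first gives {out.1} {out.2} {b1.1} {b1.2, b2.1} {b2.2} {b3.1} {b3.2} and the second {out.1, b1.1} {out.2} {b1.2} {b2.1} {b2.2, b3.2} {b3.1}

The first expression reduces to {out.1} {out.2} {b1.1} {b1.2, b2.1} {b2.2} {b3.1} {b3.2}
The second expression reduces to {out.1, b1.1} {out.2} {b1.2} {b2.1} {b2.2, b3.2} {b3.1}
The forms do not match — not equal.
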